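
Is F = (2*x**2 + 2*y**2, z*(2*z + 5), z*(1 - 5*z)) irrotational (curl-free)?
No, ∇×F = (-4*z - 5, 0, -4*y)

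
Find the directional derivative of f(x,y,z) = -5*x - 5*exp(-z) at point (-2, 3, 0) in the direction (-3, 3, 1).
20*sqrt(19)/19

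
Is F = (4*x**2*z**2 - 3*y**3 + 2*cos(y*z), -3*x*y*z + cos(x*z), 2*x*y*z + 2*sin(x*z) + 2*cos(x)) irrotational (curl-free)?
No, ∇×F = (x*(3*y + 2*z + sin(x*z)), 8*x**2*z - 2*y*z - 2*y*sin(y*z) - 2*z*cos(x*z) + 2*sin(x), 9*y**2 - 3*y*z - z*sin(x*z) + 2*z*sin(y*z))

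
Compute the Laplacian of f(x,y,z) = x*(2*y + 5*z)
0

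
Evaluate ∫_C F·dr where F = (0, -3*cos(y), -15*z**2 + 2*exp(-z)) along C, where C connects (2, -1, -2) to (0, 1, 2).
-80 - 6*sin(1) + 4*sinh(2)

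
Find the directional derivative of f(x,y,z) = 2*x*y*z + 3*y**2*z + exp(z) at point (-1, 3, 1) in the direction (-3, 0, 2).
2*sqrt(13)*(E + 12)/13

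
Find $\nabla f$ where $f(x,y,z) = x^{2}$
(2*x, 0, 0)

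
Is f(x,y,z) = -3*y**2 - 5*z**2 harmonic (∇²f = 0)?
No, ∇²f = -16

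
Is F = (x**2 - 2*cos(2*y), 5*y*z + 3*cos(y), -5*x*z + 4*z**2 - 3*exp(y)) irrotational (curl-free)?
No, ∇×F = (-5*y - 3*exp(y), 5*z, -4*sin(2*y))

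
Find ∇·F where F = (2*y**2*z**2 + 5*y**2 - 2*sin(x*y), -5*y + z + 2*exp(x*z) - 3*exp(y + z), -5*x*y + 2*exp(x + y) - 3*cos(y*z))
3*y*sin(y*z) - 2*y*cos(x*y) - 3*exp(y + z) - 5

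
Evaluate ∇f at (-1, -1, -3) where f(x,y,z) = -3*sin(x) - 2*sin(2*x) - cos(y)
(-3*cos(1) - 4*cos(2), -sin(1), 0)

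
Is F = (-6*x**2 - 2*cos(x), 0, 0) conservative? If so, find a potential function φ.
Yes, F is conservative. φ = -2*x**3 - 2*sin(x)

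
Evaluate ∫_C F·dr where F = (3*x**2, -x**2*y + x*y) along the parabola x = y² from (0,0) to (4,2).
172/3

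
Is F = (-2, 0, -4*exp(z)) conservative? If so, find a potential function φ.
Yes, F is conservative. φ = -2*x - 4*exp(z)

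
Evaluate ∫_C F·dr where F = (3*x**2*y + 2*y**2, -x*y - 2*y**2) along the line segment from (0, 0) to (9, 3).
6597/4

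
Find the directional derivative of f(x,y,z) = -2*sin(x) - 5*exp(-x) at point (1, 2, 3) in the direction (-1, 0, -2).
sqrt(5)*(-5 + 2*E*cos(1))*exp(-1)/5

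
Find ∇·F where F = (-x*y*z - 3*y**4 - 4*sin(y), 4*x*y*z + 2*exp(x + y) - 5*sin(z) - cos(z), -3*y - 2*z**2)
4*x*z - y*z - 4*z + 2*exp(x + y)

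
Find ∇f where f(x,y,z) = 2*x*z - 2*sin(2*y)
(2*z, -4*cos(2*y), 2*x)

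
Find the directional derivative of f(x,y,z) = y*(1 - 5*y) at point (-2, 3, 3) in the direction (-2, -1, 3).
29*sqrt(14)/14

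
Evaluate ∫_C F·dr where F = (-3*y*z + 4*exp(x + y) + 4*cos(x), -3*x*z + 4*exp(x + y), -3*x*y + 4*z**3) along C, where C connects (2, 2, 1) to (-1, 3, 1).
-4*exp(4) - 4*sin(2) - 4*sin(1) + 21 + 4*exp(2)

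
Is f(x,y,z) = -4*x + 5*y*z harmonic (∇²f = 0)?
Yes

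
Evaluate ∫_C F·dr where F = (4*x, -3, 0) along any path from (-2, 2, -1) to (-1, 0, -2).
0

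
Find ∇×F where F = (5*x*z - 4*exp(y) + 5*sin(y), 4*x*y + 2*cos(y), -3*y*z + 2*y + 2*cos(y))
(-3*z - 2*sin(y) + 2, 5*x, 4*y + 4*exp(y) - 5*cos(y))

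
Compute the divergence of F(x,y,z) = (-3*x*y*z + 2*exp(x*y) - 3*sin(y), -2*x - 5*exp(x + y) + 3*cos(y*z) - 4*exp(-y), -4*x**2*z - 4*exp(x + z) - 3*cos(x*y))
((-4*x**2 - 3*y*z + 2*y*exp(x*y) - 3*z*sin(y*z) - 5*exp(x + y) - 4*exp(x + z))*exp(y) + 4)*exp(-y)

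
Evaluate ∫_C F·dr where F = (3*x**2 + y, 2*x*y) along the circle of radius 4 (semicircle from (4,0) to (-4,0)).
-128/3 - 8*pi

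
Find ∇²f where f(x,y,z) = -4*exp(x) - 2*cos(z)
-4*exp(x) + 2*cos(z)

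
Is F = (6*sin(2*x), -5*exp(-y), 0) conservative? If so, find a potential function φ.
Yes, F is conservative. φ = -3*cos(2*x) + 5*exp(-y)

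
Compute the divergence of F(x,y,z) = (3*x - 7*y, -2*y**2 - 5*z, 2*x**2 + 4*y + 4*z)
7 - 4*y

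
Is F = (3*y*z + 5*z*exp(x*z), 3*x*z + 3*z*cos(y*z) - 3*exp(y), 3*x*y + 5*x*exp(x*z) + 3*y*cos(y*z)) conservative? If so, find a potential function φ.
Yes, F is conservative. φ = 3*x*y*z - 3*exp(y) + 5*exp(x*z) + 3*sin(y*z)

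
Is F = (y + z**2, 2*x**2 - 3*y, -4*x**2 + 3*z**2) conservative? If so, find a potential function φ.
No, ∇×F = (0, 8*x + 2*z, 4*x - 1) ≠ 0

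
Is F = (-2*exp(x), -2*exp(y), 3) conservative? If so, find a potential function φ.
Yes, F is conservative. φ = 3*z - 2*exp(x) - 2*exp(y)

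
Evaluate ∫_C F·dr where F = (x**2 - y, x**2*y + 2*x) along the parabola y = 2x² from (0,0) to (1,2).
11/3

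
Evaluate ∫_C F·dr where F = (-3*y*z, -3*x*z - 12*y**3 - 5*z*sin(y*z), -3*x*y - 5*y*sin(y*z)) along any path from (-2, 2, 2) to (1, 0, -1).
29 - 5*cos(4)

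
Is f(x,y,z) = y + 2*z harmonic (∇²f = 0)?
Yes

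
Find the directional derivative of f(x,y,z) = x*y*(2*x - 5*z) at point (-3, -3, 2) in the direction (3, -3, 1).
9*sqrt(19)/19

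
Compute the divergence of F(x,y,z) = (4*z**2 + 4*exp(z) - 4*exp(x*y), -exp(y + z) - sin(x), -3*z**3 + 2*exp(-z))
-4*y*exp(x*y) - 9*z**2 - exp(y + z) - 2*exp(-z)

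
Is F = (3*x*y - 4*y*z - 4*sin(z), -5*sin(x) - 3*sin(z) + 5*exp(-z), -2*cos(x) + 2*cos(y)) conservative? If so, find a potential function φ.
No, ∇×F = (-2*sin(y) + 3*cos(z) + 5*exp(-z), -4*y - 2*sin(x) - 4*cos(z), -3*x + 4*z - 5*cos(x)) ≠ 0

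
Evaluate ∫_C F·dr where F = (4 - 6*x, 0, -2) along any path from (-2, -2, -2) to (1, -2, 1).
15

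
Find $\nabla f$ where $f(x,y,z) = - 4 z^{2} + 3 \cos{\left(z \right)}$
(0, 0, -8*z - 3*sin(z))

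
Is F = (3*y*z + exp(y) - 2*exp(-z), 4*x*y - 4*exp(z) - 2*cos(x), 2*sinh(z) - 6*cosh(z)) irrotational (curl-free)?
No, ∇×F = (4*exp(z), 3*y + 2*exp(-z), 4*y - 3*z - exp(y) + 2*sin(x))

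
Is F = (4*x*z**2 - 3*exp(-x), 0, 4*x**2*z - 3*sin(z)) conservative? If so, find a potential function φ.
Yes, F is conservative. φ = 2*x**2*z**2 + 3*cos(z) + 3*exp(-x)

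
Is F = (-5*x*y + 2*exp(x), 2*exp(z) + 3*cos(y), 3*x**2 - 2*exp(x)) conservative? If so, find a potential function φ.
No, ∇×F = (-2*exp(z), -6*x + 2*exp(x), 5*x) ≠ 0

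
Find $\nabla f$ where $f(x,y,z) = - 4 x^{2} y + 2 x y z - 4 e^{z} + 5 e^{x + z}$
(-8*x*y + 2*y*z + 5*exp(x + z), 2*x*(-2*x + z), 2*x*y - 4*exp(z) + 5*exp(x + z))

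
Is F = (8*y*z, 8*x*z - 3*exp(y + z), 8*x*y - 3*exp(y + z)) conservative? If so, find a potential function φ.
Yes, F is conservative. φ = 8*x*y*z - 3*exp(y + z)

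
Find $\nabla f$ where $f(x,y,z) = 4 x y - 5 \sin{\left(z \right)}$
(4*y, 4*x, -5*cos(z))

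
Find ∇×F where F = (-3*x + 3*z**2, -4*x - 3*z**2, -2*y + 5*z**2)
(6*z - 2, 6*z, -4)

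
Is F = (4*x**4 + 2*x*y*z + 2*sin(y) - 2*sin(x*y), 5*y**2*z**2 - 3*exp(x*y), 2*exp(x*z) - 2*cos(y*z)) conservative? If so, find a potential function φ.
No, ∇×F = (2*z*(-5*y**2 + sin(y*z)), 2*x*y - 2*z*exp(x*z), -2*x*z + 2*x*cos(x*y) - 3*y*exp(x*y) - 2*cos(y)) ≠ 0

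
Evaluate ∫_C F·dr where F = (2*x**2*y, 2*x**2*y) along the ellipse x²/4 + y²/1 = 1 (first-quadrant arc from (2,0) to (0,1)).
2 - pi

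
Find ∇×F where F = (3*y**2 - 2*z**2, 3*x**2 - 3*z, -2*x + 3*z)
(3, 2 - 4*z, 6*x - 6*y)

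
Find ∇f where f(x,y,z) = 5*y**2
(0, 10*y, 0)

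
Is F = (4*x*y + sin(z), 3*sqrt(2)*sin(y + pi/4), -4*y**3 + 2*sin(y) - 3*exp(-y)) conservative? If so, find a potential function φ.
No, ∇×F = (-12*y**2 + 2*cos(y) + 3*exp(-y), cos(z), -4*x) ≠ 0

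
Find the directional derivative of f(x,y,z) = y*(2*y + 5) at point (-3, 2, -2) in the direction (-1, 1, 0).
13*sqrt(2)/2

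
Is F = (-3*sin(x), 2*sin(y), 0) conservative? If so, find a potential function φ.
Yes, F is conservative. φ = 3*cos(x) - 2*cos(y)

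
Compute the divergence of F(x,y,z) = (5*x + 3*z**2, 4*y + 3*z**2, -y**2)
9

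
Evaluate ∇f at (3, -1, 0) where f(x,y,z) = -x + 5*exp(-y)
(-1, -5*E, 0)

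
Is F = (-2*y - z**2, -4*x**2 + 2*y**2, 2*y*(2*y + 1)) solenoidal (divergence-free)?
No, ∇·F = 4*y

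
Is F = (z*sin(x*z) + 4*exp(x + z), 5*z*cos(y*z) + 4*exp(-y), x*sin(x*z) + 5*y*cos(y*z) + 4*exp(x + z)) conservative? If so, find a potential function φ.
Yes, F is conservative. φ = 4*exp(x + z) + 5*sin(y*z) - cos(x*z) - 4*exp(-y)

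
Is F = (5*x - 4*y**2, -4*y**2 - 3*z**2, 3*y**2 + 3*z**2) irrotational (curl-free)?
No, ∇×F = (6*y + 6*z, 0, 8*y)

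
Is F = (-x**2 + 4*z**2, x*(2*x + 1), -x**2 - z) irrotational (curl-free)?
No, ∇×F = (0, 2*x + 8*z, 4*x + 1)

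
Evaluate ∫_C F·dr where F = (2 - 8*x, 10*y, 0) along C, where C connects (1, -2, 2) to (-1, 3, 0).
21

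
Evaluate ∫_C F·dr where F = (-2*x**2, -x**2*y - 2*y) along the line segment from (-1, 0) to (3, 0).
-56/3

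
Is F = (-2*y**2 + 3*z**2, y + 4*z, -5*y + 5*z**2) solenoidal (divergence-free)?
No, ∇·F = 10*z + 1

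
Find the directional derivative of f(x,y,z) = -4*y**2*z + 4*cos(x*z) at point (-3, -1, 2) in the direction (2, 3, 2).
8*sqrt(17)*(5 - sin(6))/17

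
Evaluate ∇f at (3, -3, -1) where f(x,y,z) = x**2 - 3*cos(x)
(3*sin(3) + 6, 0, 0)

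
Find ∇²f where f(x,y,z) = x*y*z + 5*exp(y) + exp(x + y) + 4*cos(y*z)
-4*y**2*cos(y*z) - 4*z**2*cos(y*z) + 5*exp(y) + 2*exp(x + y)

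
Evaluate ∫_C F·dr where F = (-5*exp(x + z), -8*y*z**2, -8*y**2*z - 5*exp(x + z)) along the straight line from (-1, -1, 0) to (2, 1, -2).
-21 + 5*exp(-1)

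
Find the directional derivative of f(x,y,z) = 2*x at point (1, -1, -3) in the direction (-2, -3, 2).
-4*sqrt(17)/17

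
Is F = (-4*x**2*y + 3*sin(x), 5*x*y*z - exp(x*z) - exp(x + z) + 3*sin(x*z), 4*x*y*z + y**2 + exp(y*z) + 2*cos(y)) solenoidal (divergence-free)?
No, ∇·F = -4*x*y + 5*x*z + y*exp(y*z) + 3*cos(x)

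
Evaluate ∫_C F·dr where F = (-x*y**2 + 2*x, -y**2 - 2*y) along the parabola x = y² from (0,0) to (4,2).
-12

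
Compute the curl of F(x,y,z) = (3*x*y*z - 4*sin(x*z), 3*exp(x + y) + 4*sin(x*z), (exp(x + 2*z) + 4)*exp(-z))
(-4*x*cos(x*z), 3*x*y - 4*x*cos(x*z) - exp(x + z), -3*x*z + 4*z*cos(x*z) + 3*exp(x + y))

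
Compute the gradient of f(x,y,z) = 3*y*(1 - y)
(0, 3 - 6*y, 0)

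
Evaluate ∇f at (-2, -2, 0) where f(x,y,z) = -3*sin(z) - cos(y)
(0, -sin(2), -3)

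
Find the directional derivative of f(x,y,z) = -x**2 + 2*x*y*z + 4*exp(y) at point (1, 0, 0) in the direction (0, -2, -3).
-8*sqrt(13)/13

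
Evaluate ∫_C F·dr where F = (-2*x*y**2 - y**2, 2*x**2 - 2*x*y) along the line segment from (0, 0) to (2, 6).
-128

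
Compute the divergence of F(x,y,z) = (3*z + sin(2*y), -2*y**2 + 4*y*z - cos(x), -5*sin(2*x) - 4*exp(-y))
-4*y + 4*z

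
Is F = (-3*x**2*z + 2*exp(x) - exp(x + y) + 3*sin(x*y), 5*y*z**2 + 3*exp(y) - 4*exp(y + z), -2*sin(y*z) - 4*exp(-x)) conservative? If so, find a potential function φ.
No, ∇×F = (-10*y*z - 2*z*cos(y*z) + 4*exp(y + z), -3*x**2 - 4*exp(-x), -3*x*cos(x*y) + exp(x + y)) ≠ 0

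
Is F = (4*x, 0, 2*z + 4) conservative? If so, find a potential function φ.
Yes, F is conservative. φ = 2*x**2 + z**2 + 4*z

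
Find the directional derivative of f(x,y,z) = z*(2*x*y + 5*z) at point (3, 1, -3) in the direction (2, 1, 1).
-9*sqrt(6)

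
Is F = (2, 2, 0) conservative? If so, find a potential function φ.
Yes, F is conservative. φ = 2*x + 2*y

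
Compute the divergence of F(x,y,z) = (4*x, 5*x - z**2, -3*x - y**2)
4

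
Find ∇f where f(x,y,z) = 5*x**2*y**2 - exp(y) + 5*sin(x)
(10*x*y**2 + 5*cos(x), 10*x**2*y - exp(y), 0)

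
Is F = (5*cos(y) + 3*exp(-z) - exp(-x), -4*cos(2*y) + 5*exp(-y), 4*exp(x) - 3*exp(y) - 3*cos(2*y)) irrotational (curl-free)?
No, ∇×F = (-3*exp(y) + 6*sin(2*y), -4*exp(x) - 3*exp(-z), 5*sin(y))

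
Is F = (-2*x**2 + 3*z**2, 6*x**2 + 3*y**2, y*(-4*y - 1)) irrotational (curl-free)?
No, ∇×F = (-8*y - 1, 6*z, 12*x)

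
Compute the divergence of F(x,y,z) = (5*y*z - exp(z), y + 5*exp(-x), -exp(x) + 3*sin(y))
1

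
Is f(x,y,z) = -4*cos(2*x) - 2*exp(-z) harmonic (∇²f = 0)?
No, ∇²f = 16*cos(2*x) - 2*exp(-z)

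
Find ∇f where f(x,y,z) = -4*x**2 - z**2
(-8*x, 0, -2*z)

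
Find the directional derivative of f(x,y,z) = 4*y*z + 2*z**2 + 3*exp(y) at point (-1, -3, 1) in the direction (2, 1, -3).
sqrt(14)*(3 + 28*exp(3))*exp(-3)/14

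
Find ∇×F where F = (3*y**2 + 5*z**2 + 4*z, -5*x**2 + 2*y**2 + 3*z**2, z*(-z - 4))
(-6*z, 10*z + 4, -10*x - 6*y)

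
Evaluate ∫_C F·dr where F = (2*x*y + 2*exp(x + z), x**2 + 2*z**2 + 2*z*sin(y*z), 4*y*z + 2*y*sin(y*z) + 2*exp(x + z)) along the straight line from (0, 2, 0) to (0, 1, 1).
-2*cos(1) + 2 + 2*E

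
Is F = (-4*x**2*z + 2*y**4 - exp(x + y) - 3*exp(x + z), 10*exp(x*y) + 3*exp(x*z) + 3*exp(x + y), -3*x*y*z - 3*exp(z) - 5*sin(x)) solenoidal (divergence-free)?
No, ∇·F = -3*x*y - 8*x*z + 10*x*exp(x*y) - 3*exp(z) + 2*exp(x + y) - 3*exp(x + z)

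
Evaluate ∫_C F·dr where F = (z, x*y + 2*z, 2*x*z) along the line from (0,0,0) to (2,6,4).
220/3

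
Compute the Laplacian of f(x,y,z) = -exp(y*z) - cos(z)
-y**2*exp(y*z) - z**2*exp(y*z) + cos(z)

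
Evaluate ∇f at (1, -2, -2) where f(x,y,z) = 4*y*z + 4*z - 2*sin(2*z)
(0, -8, -8*cos(2)**2)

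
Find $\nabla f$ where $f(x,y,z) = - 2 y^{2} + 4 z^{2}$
(0, -4*y, 8*z)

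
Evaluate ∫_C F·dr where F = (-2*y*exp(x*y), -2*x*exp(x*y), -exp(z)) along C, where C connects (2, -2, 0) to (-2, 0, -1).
(-exp(4) - exp(3) + 2)*exp(-4)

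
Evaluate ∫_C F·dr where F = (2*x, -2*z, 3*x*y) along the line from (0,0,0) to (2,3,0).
4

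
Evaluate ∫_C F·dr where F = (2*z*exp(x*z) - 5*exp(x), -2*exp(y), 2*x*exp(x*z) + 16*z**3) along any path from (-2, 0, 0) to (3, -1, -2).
-5*exp(3) - 2*exp(-1) + 2*exp(-6) + 5*exp(-2) + 64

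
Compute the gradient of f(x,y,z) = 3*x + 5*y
(3, 5, 0)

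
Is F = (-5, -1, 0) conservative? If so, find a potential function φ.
Yes, F is conservative. φ = -5*x - y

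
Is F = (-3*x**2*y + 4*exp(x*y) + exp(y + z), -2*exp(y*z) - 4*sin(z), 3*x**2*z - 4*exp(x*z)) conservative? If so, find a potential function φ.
No, ∇×F = (2*y*exp(y*z) + 4*cos(z), -6*x*z + 4*z*exp(x*z) + exp(y + z), 3*x**2 - 4*x*exp(x*y) - exp(y + z)) ≠ 0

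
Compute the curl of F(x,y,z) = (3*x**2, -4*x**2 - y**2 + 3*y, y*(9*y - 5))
(18*y - 5, 0, -8*x)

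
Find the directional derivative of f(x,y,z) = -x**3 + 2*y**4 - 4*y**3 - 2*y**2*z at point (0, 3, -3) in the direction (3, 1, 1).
126*sqrt(11)/11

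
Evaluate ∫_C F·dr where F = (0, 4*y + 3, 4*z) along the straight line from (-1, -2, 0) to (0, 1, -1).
5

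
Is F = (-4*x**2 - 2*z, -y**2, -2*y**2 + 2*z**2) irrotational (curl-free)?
No, ∇×F = (-4*y, -2, 0)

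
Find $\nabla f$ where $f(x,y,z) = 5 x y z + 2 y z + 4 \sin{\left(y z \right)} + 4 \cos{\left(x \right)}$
(5*y*z - 4*sin(x), z*(5*x + 4*cos(y*z) + 2), y*(5*x + 4*cos(y*z) + 2))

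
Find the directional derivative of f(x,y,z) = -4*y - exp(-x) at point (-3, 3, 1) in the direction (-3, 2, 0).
sqrt(13)*(-3*exp(3) - 8)/13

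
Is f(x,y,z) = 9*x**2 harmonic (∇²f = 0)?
No, ∇²f = 18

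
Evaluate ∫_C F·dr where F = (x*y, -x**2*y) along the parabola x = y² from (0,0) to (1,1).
7/30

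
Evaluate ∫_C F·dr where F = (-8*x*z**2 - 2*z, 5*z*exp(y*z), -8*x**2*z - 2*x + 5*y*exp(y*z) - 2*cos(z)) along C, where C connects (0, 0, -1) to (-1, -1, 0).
-2*sin(1)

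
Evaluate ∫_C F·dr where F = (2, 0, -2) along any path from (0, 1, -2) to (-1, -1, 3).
-12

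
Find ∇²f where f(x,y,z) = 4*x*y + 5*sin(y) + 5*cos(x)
-5*sin(y) - 5*cos(x)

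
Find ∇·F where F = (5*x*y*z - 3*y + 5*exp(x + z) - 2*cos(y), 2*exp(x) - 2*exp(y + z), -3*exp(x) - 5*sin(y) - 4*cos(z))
5*y*z + 5*exp(x + z) - 2*exp(y + z) + 4*sin(z)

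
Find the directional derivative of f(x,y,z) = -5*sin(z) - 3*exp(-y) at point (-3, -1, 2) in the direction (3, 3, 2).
sqrt(22)*(-10*cos(2) + 9*E)/22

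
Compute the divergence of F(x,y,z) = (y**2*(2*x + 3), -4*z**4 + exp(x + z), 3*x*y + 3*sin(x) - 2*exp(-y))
2*y**2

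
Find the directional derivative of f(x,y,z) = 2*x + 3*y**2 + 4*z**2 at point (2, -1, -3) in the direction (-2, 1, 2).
-58/3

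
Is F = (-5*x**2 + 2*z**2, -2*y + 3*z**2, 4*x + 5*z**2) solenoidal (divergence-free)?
No, ∇·F = -10*x + 10*z - 2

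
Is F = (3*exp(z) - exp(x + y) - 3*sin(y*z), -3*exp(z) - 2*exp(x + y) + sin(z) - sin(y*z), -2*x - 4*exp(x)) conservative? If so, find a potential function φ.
No, ∇×F = (y*cos(y*z) + 3*exp(z) - cos(z), -3*y*cos(y*z) + 4*exp(x) + 3*exp(z) + 2, 3*z*cos(y*z) - exp(x + y)) ≠ 0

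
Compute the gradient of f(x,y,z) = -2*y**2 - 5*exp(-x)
(5*exp(-x), -4*y, 0)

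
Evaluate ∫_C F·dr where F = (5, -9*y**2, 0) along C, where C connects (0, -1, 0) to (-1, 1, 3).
-11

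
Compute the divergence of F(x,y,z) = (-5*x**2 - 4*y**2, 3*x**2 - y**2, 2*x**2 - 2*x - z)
-10*x - 2*y - 1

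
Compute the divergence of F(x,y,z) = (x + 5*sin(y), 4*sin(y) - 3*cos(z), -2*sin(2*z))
4*cos(y) - 4*cos(2*z) + 1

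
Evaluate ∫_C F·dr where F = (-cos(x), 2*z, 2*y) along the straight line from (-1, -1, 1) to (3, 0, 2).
-sin(1) - sin(3) + 2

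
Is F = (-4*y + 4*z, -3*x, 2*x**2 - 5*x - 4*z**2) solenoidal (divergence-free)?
No, ∇·F = -8*z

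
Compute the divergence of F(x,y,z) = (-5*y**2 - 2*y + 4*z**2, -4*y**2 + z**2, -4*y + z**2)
-8*y + 2*z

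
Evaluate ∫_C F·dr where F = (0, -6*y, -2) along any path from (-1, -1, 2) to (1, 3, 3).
-26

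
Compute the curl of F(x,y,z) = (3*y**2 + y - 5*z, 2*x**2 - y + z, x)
(-1, -6, 4*x - 6*y - 1)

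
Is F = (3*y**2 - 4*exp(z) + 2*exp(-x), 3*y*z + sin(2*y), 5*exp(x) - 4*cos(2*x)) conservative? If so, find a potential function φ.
No, ∇×F = (-3*y, -5*exp(x) - 4*exp(z) - 8*sin(2*x), -6*y) ≠ 0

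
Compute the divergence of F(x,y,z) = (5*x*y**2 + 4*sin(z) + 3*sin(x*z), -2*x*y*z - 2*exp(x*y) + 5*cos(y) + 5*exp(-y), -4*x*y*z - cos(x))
-4*x*y - 2*x*z - 2*x*exp(x*y) + 5*y**2 + 3*z*cos(x*z) - 5*sin(y) - 5*exp(-y)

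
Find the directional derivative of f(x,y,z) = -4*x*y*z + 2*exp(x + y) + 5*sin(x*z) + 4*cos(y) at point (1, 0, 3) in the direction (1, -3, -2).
sqrt(14)*(-4*E + 5*cos(3) + 36)/14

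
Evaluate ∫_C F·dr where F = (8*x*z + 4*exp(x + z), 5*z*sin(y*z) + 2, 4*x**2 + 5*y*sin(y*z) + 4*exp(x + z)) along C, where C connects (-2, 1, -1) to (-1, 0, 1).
-4*exp(-3) + 5*cos(1) + 17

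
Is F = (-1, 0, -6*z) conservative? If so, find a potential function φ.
Yes, F is conservative. φ = -x - 3*z**2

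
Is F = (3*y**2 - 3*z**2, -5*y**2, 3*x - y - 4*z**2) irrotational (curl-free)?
No, ∇×F = (-1, -6*z - 3, -6*y)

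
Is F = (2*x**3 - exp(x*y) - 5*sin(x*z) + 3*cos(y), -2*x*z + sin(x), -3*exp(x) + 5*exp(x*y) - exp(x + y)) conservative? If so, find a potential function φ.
No, ∇×F = (5*x*exp(x*y) + 2*x - exp(x + y), -5*x*cos(x*z) - 5*y*exp(x*y) + 3*exp(x) + exp(x + y), x*exp(x*y) - 2*z + 3*sin(y) + cos(x)) ≠ 0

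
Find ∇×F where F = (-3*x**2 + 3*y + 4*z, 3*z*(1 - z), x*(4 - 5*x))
(6*z - 3, 10*x, -3)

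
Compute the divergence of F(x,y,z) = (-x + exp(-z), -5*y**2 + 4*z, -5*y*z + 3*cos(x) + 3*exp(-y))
-15*y - 1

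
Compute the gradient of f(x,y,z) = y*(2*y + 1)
(0, 4*y + 1, 0)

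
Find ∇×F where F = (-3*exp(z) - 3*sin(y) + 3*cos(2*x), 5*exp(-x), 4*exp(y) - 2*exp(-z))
(4*exp(y), -3*exp(z), 3*cos(y) - 5*exp(-x))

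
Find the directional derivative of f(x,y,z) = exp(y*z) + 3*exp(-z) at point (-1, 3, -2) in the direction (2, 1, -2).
2*(-4 + 3*exp(8))*exp(-6)/3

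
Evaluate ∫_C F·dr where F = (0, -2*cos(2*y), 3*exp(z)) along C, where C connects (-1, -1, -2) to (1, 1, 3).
-2*sin(2) - 3*exp(-2) + 3*exp(3)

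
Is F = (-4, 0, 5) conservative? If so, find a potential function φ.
Yes, F is conservative. φ = -4*x + 5*z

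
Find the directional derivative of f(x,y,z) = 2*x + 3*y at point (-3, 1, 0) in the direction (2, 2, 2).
5*sqrt(3)/3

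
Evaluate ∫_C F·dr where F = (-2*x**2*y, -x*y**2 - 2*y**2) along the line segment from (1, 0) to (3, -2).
104/3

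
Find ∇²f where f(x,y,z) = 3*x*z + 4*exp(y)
4*exp(y)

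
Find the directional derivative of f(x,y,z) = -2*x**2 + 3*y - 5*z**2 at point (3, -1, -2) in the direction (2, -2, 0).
-15*sqrt(2)/2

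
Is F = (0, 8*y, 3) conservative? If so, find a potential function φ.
Yes, F is conservative. φ = 4*y**2 + 3*z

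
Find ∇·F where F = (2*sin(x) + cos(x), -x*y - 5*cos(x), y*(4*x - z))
-x - y - sin(x) + 2*cos(x)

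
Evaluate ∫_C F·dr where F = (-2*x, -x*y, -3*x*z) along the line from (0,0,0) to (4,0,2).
-32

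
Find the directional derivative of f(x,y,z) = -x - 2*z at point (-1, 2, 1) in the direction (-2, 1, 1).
0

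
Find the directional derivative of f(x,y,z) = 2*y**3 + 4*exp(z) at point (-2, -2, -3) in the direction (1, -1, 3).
12*sqrt(11)*(1 - 2*exp(3))*exp(-3)/11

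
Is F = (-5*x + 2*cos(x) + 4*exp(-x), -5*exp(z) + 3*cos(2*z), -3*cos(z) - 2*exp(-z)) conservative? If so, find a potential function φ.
No, ∇×F = (5*exp(z) + 6*sin(2*z), 0, 0) ≠ 0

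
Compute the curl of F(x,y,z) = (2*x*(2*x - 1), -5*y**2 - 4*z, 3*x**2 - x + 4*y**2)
(8*y + 4, 1 - 6*x, 0)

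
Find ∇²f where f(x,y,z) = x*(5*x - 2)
10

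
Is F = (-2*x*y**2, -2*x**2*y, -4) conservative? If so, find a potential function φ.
Yes, F is conservative. φ = -x**2*y**2 - 4*z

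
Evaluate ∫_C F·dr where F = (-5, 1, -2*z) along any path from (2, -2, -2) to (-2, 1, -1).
26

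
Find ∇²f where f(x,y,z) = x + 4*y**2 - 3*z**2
2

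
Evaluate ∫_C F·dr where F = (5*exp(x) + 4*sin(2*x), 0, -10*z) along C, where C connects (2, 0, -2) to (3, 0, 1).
-5*exp(2) - 2*cos(6) + 2*cos(4) + 15 + 5*exp(3)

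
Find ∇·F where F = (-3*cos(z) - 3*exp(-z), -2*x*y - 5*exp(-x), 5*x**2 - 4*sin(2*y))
-2*x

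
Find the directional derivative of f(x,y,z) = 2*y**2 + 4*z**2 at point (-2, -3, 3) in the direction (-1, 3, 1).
-12*sqrt(11)/11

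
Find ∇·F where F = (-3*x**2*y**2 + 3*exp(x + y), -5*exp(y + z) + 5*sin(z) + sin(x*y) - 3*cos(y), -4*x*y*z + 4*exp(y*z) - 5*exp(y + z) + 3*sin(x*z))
-6*x*y**2 - 4*x*y + x*cos(x*y) + 3*x*cos(x*z) + 4*y*exp(y*z) + 3*exp(x + y) - 10*exp(y + z) + 3*sin(y)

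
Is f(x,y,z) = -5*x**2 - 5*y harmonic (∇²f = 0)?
No, ∇²f = -10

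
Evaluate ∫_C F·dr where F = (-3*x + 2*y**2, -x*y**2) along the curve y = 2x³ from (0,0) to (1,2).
-193/70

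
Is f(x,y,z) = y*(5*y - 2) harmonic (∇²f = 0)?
No, ∇²f = 10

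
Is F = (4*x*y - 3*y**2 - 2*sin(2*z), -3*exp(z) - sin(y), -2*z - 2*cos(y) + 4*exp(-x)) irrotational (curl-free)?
No, ∇×F = (3*exp(z) + 2*sin(y), -4*cos(2*z) + 4*exp(-x), -4*x + 6*y)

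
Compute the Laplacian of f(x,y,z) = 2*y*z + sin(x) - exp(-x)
-sin(x) - exp(-x)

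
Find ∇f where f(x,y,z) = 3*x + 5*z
(3, 0, 5)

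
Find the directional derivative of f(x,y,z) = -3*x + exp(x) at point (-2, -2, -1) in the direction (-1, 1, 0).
sqrt(2)*(-1 + 3*exp(2))*exp(-2)/2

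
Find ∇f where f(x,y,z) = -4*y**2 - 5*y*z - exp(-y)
(0, -8*y - 5*z + exp(-y), -5*y)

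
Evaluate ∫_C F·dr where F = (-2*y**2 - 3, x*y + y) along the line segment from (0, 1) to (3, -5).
-12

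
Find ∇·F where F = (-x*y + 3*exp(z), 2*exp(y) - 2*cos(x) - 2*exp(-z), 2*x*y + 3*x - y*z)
-2*y + 2*exp(y)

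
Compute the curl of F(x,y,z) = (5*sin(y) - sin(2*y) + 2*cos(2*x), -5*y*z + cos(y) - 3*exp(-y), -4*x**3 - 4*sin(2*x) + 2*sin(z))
(5*y, 12*x**2 + 8*cos(2*x), -5*cos(y) + 2*cos(2*y))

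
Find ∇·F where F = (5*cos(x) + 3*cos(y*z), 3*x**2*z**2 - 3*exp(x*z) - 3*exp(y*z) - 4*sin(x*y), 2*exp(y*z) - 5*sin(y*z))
-4*x*cos(x*y) + 2*y*exp(y*z) - 5*y*cos(y*z) - 3*z*exp(y*z) - 5*sin(x)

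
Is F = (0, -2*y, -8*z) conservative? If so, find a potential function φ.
Yes, F is conservative. φ = -y**2 - 4*z**2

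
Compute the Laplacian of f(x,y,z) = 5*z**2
10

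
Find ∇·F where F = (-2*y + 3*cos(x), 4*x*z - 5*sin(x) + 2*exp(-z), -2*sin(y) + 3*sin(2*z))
-3*sin(x) + 6*cos(2*z)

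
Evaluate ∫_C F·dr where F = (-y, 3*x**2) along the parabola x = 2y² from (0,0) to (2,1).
16/15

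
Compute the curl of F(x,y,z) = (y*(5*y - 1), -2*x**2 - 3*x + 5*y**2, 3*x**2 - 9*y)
(-9, -6*x, -4*x - 10*y - 2)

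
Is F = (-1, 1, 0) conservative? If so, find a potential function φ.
Yes, F is conservative. φ = -x + y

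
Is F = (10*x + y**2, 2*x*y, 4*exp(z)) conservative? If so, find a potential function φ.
Yes, F is conservative. φ = 5*x**2 + x*y**2 + 4*exp(z)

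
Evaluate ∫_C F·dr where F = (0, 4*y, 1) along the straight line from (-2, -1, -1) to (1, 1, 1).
2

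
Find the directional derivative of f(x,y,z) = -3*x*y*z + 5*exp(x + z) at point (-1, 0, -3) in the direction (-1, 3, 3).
sqrt(19)*(10 - 27*exp(4))*exp(-4)/19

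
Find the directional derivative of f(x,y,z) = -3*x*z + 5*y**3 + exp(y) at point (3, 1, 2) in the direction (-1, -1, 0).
sqrt(2)*(-9 - E)/2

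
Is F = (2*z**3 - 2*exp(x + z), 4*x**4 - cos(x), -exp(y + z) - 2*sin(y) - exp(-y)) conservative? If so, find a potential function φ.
No, ∇×F = (-exp(y + z) - 2*cos(y) + exp(-y), 6*z**2 - 2*exp(x + z), 16*x**3 + sin(x)) ≠ 0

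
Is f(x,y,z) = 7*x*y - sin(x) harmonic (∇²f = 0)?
No, ∇²f = sin(x)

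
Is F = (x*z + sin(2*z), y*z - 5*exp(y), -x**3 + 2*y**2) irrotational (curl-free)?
No, ∇×F = (3*y, 3*x**2 + x + 2*cos(2*z), 0)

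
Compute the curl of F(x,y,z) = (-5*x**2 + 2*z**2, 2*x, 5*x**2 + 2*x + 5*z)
(0, -10*x + 4*z - 2, 2)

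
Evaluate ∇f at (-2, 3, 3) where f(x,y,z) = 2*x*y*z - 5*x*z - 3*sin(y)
(3, -12 - 3*cos(3), -2)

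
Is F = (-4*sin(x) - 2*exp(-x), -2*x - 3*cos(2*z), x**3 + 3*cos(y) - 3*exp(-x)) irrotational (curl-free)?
No, ∇×F = (-3*sin(y) - 6*sin(2*z), -3*x**2 - 3*exp(-x), -2)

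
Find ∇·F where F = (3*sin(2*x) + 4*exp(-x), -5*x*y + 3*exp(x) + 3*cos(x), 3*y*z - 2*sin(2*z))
-5*x + 3*y + 6*cos(2*x) - 4*cos(2*z) - 4*exp(-x)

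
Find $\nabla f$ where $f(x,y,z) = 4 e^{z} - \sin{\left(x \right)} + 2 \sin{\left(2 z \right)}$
(-cos(x), 0, 4*exp(z) + 4*cos(2*z))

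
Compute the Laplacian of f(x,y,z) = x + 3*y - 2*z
0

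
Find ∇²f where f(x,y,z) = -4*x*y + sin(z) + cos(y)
-sin(z) - cos(y)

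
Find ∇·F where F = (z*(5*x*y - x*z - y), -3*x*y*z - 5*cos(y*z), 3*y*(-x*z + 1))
-3*x*y - 3*x*z + z*(5*y - z) + 5*z*sin(y*z)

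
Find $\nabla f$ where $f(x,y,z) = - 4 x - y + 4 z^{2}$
(-4, -1, 8*z)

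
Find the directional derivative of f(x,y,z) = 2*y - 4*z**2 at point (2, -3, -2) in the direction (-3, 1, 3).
50*sqrt(19)/19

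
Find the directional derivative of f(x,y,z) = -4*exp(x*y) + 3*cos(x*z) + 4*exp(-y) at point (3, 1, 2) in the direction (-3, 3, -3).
sqrt(3)*(-8*exp(4) + 15*E*sin(6) - 4)*exp(-1)/3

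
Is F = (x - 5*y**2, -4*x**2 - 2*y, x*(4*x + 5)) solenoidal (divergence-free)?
No, ∇·F = -1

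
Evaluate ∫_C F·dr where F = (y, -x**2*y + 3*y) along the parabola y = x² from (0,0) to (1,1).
3/2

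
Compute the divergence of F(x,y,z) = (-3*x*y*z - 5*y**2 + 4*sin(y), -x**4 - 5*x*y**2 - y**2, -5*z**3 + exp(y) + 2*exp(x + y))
-10*x*y - 3*y*z - 2*y - 15*z**2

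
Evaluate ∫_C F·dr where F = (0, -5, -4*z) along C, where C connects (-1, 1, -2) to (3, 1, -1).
6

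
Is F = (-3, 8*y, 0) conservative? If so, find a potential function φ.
Yes, F is conservative. φ = -3*x + 4*y**2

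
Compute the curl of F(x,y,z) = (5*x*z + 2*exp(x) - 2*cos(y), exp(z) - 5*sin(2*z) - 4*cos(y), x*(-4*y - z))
(-4*x - exp(z) + 10*cos(2*z), 5*x + 4*y + z, -2*sin(y))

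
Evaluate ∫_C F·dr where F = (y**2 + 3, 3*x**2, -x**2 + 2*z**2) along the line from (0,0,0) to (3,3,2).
133/3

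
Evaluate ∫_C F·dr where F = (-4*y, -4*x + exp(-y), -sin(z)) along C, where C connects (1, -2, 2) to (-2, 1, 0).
-exp(-1) - cos(2) + 1 + exp(2)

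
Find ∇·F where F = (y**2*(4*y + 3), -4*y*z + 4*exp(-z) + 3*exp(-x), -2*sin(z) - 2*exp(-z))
-4*z - 2*cos(z) + 2*exp(-z)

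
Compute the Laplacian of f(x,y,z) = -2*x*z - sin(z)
sin(z)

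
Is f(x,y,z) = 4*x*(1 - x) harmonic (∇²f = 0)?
No, ∇²f = -8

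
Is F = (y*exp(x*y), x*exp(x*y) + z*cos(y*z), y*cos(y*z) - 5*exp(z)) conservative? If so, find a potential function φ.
Yes, F is conservative. φ = -5*exp(z) + exp(x*y) + sin(y*z)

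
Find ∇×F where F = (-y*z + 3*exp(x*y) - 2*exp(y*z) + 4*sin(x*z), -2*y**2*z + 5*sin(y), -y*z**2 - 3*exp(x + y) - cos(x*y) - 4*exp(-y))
(x*sin(x*y) + 2*y**2 - z**2 - 3*exp(x + y) + 4*exp(-y), 4*x*cos(x*z) - 2*y*exp(y*z) - y*sin(x*y) - y + 3*exp(x + y), -3*x*exp(x*y) + 2*z*exp(y*z) + z)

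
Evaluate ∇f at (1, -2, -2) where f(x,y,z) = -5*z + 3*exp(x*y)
(-6*exp(-2), 3*exp(-2), -5)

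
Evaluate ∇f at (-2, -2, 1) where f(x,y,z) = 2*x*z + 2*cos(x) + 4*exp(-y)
(2*sin(2) + 2, -4*exp(2), -4)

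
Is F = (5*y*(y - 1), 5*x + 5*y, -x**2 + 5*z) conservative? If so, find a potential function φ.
No, ∇×F = (0, 2*x, 10 - 10*y) ≠ 0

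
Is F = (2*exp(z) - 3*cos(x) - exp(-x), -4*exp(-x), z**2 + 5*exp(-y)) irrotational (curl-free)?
No, ∇×F = (-5*exp(-y), 2*exp(z), 4*exp(-x))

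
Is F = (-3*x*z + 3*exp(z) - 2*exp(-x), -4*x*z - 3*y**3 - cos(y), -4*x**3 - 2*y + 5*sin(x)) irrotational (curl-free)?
No, ∇×F = (4*x - 2, 12*x**2 - 3*x + 3*exp(z) - 5*cos(x), -4*z)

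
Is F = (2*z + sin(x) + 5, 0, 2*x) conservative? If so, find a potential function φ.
Yes, F is conservative. φ = 2*x*z + 5*x - cos(x)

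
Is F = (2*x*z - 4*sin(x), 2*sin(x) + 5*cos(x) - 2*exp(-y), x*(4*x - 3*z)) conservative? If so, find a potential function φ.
No, ∇×F = (0, -6*x + 3*z, -5*sin(x) + 2*cos(x)) ≠ 0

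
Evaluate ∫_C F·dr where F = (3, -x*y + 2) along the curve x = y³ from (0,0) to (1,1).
24/5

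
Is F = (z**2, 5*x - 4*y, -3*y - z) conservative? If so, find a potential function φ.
No, ∇×F = (-3, 2*z, 5) ≠ 0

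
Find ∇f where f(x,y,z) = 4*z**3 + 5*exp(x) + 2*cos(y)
(5*exp(x), -2*sin(y), 12*z**2)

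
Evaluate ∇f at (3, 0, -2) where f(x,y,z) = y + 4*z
(0, 1, 4)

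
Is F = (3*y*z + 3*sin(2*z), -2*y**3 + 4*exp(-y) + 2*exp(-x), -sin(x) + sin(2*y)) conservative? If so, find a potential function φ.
No, ∇×F = (2*cos(2*y), 3*y + cos(x) + 6*cos(2*z), -3*z - 2*exp(-x)) ≠ 0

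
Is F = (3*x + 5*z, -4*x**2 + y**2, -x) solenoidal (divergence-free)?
No, ∇·F = 2*y + 3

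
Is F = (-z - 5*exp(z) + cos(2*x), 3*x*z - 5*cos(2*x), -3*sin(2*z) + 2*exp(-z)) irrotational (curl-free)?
No, ∇×F = (-3*x, -5*exp(z) - 1, 3*z + 10*sin(2*x))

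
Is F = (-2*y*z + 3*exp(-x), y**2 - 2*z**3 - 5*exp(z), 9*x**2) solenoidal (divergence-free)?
No, ∇·F = 2*y - 3*exp(-x)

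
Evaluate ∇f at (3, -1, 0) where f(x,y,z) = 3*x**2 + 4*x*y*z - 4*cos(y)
(18, -4*sin(1), -12)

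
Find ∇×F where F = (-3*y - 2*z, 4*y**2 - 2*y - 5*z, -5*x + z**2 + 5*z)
(5, 3, 3)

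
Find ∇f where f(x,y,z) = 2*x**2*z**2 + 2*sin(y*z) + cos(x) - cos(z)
(4*x*z**2 - sin(x), 2*z*cos(y*z), 4*x**2*z + 2*y*cos(y*z) + sin(z))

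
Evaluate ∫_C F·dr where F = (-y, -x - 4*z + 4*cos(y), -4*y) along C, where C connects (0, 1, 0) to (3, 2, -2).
-4*sin(1) + 4*sin(2) + 10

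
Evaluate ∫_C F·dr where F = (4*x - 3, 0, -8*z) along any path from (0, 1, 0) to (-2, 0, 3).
-22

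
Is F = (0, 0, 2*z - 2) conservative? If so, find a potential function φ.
Yes, F is conservative. φ = z*(z - 2)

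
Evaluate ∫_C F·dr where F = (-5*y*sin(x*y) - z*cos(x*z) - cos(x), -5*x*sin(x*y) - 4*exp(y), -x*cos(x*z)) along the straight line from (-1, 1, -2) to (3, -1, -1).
5*cos(3) - 5*cos(1) - 4*exp(-1) - sin(1) + sin(2) + 4*E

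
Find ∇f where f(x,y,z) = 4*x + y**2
(4, 2*y, 0)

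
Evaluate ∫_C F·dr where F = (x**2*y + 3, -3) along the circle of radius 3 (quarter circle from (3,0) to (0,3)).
-18 - 81*pi/16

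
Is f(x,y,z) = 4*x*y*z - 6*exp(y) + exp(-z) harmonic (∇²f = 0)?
No, ∇²f = -6*exp(y) + exp(-z)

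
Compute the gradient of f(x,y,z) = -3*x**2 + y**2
(-6*x, 2*y, 0)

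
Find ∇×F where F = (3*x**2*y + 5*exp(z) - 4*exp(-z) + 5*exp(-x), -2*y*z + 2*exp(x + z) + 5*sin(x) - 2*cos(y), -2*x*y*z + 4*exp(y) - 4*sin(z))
(-2*x*z + 2*y + 4*exp(y) - 2*exp(x + z), 2*y*z + sinh(z) + 9*cosh(z), -3*x**2 + 2*exp(x + z) + 5*cos(x))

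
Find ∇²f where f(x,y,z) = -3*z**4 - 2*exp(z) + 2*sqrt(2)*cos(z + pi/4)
-36*z**2 - 2*exp(z) - 2*sqrt(2)*cos(z + pi/4)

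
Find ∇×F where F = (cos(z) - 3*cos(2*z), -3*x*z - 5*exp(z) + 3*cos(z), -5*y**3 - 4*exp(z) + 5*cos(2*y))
(3*x - 15*y**2 + 5*exp(z) - 10*sin(2*y) + 3*sin(z), (12*cos(z) - 1)*sin(z), -3*z)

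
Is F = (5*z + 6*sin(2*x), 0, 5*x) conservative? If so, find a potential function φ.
Yes, F is conservative. φ = 5*x*z - 3*cos(2*x)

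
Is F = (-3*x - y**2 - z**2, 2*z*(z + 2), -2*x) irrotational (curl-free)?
No, ∇×F = (-4*z - 4, 2 - 2*z, 2*y)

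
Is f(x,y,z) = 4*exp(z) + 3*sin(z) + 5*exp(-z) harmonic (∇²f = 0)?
No, ∇²f = 4*exp(z) - 3*sin(z) + 5*exp(-z)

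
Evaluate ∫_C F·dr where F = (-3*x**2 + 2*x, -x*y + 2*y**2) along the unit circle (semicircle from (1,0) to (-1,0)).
4/3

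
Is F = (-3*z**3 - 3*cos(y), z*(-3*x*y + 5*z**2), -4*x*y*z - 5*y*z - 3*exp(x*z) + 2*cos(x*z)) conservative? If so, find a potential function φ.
No, ∇×F = (3*x*y - 4*x*z - 15*z**2 - 5*z, z*(4*y - 9*z + 3*exp(x*z) + 2*sin(x*z)), -3*y*z - 3*sin(y)) ≠ 0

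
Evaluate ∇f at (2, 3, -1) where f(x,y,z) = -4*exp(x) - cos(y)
(-4*exp(2), sin(3), 0)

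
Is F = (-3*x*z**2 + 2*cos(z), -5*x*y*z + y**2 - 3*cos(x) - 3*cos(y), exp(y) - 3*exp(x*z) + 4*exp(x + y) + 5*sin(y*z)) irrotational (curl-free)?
No, ∇×F = (5*x*y + 5*z*cos(y*z) + exp(y) + 4*exp(x + y), -6*x*z + 3*z*exp(x*z) - 4*exp(x + y) - 2*sin(z), -5*y*z + 3*sin(x))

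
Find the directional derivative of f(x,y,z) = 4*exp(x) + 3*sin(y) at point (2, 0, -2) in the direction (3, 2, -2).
6*sqrt(17)*(1 + 2*exp(2))/17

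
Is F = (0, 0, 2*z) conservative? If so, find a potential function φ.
Yes, F is conservative. φ = z**2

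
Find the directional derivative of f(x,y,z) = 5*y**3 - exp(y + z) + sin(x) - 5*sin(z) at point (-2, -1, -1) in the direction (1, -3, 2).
sqrt(14)*(-45*exp(2) - 10*exp(2)*cos(1) + exp(2)*cos(2) + 1)*exp(-2)/14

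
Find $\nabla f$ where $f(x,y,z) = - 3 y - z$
(0, -3, -1)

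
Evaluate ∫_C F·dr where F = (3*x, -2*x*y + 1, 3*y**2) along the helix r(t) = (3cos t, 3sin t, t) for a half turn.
-36 + 27*pi/2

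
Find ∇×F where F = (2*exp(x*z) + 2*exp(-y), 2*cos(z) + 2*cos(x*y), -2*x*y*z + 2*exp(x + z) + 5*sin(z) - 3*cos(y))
(-2*x*z + 3*sin(y) + 2*sin(z), 2*x*exp(x*z) + 2*y*z - 2*exp(x + z), -2*y*sin(x*y) + 2*exp(-y))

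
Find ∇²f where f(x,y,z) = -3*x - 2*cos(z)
2*cos(z)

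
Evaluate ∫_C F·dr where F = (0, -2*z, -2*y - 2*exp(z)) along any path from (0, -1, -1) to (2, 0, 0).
2*exp(-1)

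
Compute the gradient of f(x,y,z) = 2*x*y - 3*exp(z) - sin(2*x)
(2*y - 2*cos(2*x), 2*x, -3*exp(z))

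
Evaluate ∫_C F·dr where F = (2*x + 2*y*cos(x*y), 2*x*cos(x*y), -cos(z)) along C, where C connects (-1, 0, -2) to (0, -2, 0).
-1 - sin(2)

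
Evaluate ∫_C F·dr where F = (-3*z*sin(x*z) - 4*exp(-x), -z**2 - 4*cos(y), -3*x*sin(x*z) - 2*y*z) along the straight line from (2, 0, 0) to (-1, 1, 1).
-4 - 4*sin(1) - 4*exp(-2) + 3*cos(1) + 4*E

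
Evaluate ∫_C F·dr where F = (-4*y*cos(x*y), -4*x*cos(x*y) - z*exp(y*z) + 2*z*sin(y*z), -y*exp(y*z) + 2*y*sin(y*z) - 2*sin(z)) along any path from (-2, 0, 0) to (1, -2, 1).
-exp(-2) - 2*cos(2) + 1 + 2*cos(1) + 4*sin(2)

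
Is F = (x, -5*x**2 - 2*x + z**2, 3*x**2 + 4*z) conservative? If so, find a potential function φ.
No, ∇×F = (-2*z, -6*x, -10*x - 2) ≠ 0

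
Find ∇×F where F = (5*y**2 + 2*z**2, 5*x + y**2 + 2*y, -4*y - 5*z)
(-4, 4*z, 5 - 10*y)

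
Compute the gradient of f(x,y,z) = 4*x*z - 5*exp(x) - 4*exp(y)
(4*z - 5*exp(x), -4*exp(y), 4*x)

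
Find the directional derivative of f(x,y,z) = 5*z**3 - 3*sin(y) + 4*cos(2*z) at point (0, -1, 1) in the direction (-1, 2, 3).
3*sqrt(14)*(-8*sin(2) - 2*cos(1) + 15)/14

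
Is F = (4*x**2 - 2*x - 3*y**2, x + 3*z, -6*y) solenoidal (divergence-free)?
No, ∇·F = 8*x - 2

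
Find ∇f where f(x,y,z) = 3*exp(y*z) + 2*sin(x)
(2*cos(x), 3*z*exp(y*z), 3*y*exp(y*z))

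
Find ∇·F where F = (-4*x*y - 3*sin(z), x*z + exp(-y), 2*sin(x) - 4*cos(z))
-4*y + 4*sin(z) - exp(-y)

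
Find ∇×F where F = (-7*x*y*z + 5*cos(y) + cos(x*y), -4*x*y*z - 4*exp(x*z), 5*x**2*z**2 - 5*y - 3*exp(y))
(4*x*y + 4*x*exp(x*z) - 3*exp(y) - 5, x*(-7*y - 10*z**2), 7*x*z + x*sin(x*y) - 4*y*z - 4*z*exp(x*z) + 5*sin(y))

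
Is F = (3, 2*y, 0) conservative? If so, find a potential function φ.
Yes, F is conservative. φ = 3*x + y**2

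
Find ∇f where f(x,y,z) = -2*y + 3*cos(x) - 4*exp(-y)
(-3*sin(x), -2 + 4*exp(-y), 0)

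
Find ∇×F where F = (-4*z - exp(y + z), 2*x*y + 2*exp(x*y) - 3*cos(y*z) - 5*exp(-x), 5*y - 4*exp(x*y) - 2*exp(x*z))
(-4*x*exp(x*y) - 3*y*sin(y*z) + 5, 4*y*exp(x*y) + 2*z*exp(x*z) - exp(y + z) - 4, 2*y*exp(x*y) + 2*y + exp(y + z) + 5*exp(-x))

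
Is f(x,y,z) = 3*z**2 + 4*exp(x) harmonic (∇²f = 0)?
No, ∇²f = 4*exp(x) + 6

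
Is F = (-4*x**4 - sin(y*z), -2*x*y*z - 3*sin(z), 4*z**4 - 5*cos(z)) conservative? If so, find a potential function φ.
No, ∇×F = (2*x*y + 3*cos(z), -y*cos(y*z), z*(-2*y + cos(y*z))) ≠ 0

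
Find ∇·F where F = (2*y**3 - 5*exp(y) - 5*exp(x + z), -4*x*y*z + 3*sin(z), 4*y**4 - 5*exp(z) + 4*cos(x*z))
-4*x*z - 4*x*sin(x*z) - 5*exp(z) - 5*exp(x + z)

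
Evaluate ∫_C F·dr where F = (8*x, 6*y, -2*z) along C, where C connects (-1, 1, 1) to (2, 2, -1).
21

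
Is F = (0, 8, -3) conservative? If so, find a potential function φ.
Yes, F is conservative. φ = 8*y - 3*z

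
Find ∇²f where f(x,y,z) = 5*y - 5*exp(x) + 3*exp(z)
-5*exp(x) + 3*exp(z)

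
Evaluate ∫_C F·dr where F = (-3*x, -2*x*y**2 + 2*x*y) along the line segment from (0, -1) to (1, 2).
-3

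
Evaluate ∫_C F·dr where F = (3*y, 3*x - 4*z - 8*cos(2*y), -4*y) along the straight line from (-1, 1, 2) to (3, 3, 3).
-4*sin(6) + 2 + 4*sin(2)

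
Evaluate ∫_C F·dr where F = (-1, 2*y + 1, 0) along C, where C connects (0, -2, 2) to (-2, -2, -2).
2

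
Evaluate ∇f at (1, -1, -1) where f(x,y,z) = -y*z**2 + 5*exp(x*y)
(-5*exp(-1), -1 + 5*exp(-1), -2)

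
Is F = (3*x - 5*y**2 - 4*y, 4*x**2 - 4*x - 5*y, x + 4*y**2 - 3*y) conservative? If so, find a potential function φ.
No, ∇×F = (8*y - 3, -1, 8*x + 10*y) ≠ 0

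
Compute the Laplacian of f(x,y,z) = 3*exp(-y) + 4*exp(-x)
3*exp(-y) + 4*exp(-x)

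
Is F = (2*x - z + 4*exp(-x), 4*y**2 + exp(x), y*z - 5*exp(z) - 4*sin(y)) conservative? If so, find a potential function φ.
No, ∇×F = (z - 4*cos(y), -1, exp(x)) ≠ 0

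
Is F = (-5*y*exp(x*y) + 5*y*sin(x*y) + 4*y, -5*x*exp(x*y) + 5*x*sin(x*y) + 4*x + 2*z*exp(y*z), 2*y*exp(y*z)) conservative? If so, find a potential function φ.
Yes, F is conservative. φ = 4*x*y - 5*exp(x*y) + 2*exp(y*z) - 5*cos(x*y)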